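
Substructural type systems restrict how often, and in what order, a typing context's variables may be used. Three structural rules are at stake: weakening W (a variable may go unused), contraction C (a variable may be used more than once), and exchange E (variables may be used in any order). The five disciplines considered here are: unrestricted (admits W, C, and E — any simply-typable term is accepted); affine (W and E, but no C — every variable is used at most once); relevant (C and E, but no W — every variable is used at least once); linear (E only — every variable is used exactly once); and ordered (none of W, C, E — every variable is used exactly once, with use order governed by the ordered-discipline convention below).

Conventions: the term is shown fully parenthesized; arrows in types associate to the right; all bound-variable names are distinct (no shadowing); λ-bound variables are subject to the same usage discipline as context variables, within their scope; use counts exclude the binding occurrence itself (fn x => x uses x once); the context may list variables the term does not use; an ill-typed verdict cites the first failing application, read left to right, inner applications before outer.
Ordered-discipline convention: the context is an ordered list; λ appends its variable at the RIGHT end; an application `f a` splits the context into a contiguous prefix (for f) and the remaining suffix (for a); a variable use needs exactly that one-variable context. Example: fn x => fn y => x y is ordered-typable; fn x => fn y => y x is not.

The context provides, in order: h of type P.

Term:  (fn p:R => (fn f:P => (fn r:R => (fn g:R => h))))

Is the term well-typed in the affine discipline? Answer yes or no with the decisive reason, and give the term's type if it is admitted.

yes — none of h, p, f, r, g used more than once; term : R -> P -> R -> R -> P
use counts: h: 1; p (bound): 0; f (bound): 0; r (bound): 0; g (bound): 0
use order (left to right): h
typing: well-typed at R -> P -> R -> R -> P
per-discipline verdicts: ordered ✗; linear ✗; affine ✓; relevant ✗; unrestricted ✓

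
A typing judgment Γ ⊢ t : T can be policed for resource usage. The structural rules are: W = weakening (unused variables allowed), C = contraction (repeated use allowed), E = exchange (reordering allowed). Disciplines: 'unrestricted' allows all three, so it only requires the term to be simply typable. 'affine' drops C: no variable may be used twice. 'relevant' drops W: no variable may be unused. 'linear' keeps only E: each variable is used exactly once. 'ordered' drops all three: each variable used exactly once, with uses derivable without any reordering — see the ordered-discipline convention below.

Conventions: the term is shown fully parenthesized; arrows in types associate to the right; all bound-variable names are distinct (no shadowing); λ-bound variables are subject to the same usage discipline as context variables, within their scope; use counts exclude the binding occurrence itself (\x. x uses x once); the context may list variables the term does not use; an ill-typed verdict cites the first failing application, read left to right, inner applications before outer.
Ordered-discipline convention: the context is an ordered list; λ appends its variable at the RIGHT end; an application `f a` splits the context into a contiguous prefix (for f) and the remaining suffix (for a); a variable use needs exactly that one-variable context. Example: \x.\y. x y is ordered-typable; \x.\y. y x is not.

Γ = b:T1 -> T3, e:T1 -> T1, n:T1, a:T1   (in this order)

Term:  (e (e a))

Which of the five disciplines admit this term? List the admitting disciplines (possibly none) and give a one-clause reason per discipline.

admitted by: unrestricted
usage: b: 0; e: 2; n: 0; a: 1
left-to-right use order: e, e, a
typing: well-typed at T1
ordered: ✗, repeated use of e ×2; needs weakening: b, n unused
linear: ✗, repeated use of e ×2; needs weakening: b, n unused
affine: ✗, repeated use of e ×2
relevant: ✗, needs weakening: b, n unused
unrestricted: ✓, type-checks (T1) and nothing is barred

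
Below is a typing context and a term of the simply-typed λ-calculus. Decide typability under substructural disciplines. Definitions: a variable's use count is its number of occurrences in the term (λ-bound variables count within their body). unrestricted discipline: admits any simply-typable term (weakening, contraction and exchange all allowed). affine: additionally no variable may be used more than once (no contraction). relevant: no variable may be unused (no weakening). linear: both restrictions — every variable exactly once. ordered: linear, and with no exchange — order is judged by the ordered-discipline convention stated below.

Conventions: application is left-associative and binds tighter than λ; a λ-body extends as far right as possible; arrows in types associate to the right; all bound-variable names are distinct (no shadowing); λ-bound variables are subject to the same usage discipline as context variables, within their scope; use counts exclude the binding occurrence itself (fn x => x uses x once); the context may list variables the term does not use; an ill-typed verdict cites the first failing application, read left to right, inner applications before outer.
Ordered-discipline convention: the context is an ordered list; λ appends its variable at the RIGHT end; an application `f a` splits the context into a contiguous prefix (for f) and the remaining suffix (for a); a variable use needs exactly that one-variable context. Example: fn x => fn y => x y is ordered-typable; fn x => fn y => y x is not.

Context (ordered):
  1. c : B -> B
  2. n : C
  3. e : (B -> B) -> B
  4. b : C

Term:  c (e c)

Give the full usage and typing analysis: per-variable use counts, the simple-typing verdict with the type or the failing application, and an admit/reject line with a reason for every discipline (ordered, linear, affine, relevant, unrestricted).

use counts: c: 2×, n: 0×, e: 1×, b: 0×
order of uses: c, e, c
typing: well-typed — term : B
ordered: ✗, uses contraction: c ×2; needs weakening: n, b unused
linear: ✗, uses contraction: c ×2; needs weakening: n, b unused
affine: ✗, uses contraction: c ×2
relevant: ✗, needs weakening: n, b unused
unrestricted: ✓, simply typable at B; W, C, E all held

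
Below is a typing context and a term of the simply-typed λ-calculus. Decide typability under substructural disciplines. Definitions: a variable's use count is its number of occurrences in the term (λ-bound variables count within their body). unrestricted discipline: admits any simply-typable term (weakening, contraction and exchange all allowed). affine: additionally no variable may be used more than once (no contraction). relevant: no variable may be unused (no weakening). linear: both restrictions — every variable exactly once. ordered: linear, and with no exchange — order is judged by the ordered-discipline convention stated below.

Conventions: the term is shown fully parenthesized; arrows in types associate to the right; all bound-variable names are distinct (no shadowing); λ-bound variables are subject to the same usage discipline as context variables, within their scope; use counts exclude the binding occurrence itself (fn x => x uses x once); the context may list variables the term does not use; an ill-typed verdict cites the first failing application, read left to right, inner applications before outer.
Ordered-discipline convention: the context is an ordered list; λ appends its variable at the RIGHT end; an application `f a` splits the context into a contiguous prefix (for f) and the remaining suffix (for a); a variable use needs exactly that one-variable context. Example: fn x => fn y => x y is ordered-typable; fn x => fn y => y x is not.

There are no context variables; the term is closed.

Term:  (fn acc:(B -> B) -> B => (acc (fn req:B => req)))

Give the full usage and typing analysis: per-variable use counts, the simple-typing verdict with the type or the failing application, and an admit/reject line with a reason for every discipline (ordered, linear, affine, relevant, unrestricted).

variable uses: acc [bound] ×1; req [bound] ×1
uses in reading order: acc, req
typing: well-typed at ((B -> B) -> B) -> B
ordered ✓ (acc, req once each; derivable with no W/C/E)
linear ✓ (single use per variable (acc, req))
affine ✓ (no duplicate uses among acc, req)
relevant ✓ (none of acc, req goes unused)
unrestricted ✓ (type-checks (((B -> B) -> B) -> B) and nothing is barred)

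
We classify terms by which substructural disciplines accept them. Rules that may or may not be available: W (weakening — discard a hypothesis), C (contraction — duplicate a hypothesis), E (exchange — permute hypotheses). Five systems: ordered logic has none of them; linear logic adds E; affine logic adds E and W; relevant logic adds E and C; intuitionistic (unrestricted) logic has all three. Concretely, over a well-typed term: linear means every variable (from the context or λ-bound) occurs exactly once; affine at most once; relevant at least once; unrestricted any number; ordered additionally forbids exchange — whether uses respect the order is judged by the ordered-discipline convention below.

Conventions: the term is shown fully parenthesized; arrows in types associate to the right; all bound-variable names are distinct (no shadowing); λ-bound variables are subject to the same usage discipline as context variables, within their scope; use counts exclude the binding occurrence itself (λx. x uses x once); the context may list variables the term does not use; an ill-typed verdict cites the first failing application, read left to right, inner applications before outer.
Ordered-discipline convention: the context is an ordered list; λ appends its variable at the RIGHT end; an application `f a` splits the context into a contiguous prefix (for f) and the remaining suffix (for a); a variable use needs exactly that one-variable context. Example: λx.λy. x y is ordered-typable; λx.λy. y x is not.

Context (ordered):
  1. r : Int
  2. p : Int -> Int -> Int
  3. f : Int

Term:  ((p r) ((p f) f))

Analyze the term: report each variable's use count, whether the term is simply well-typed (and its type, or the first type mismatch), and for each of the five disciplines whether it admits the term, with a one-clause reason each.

variable uses: r=1, p=2, f=2
order of uses: p, r, p, f, f
typing: well-typed — term : Int
ordered ✗ (needs contraction — p ×2, f ×2)
linear ✗ (needs contraction — p ×2, f ×2)
affine ✗ (needs contraction — p ×2, f ×2)
relevant ✓ (every one of r, p, f appears)
unrestricted ✓ (type-checks (Int) and nothing is barred)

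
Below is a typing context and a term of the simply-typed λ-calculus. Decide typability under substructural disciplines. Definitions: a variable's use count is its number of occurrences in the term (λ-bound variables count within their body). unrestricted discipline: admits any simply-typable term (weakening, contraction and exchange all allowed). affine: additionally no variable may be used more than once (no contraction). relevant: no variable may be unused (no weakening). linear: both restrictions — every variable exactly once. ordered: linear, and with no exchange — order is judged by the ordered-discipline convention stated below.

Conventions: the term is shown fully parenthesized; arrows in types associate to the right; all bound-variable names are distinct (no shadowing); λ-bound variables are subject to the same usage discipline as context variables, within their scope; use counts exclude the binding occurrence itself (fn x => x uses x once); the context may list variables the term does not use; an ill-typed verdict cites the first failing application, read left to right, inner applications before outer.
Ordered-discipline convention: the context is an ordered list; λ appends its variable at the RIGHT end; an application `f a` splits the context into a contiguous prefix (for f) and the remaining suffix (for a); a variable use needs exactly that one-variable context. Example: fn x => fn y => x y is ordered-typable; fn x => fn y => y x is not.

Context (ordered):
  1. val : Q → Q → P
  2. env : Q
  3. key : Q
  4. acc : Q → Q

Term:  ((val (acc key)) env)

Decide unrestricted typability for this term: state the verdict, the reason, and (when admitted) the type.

yes — simply typable at P; W, C, E all held; term : P
use counts: val: 1; env: 1; key: 1; acc: 1
uses in reading order: val, acc, key, env
typing: well-typed — term : P
summary: ordered ✗ · linear ✓ · affine ✓ · relevant ✓ · unrestricted ✓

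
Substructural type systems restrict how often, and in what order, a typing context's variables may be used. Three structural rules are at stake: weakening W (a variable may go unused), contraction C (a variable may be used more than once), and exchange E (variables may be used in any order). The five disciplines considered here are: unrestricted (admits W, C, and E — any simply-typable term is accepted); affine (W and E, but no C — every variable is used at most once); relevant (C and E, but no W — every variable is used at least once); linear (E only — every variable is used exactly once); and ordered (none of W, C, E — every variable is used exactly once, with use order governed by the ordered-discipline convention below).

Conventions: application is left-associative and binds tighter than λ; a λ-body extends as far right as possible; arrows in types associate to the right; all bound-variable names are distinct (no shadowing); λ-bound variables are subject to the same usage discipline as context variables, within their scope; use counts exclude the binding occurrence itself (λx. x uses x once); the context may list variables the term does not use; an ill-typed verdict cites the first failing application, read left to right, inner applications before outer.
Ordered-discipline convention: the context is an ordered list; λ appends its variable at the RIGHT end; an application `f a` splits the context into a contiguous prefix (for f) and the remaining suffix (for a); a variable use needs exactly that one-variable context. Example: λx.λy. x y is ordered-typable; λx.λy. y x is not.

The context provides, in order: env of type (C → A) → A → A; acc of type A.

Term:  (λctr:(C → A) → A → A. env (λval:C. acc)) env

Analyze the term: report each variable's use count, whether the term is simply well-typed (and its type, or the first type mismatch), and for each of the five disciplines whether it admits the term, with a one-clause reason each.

usage: env=2, acc=1, ctr (λ-bound)=0, val (λ-bound)=0
use order (left to right): env, acc, env
typing: well-typed at A → A
ordered ✗ (repeated use of env ×2; needs weakening: ctr, val unused)
linear ✗ (repeated use of env ×2; needs weakening: ctr, val unused)
affine ✗ (repeated use of env ×2)
relevant ✗ (needs weakening: ctr, val unused)
unrestricted ✓ (typability at A → A is all that's needed)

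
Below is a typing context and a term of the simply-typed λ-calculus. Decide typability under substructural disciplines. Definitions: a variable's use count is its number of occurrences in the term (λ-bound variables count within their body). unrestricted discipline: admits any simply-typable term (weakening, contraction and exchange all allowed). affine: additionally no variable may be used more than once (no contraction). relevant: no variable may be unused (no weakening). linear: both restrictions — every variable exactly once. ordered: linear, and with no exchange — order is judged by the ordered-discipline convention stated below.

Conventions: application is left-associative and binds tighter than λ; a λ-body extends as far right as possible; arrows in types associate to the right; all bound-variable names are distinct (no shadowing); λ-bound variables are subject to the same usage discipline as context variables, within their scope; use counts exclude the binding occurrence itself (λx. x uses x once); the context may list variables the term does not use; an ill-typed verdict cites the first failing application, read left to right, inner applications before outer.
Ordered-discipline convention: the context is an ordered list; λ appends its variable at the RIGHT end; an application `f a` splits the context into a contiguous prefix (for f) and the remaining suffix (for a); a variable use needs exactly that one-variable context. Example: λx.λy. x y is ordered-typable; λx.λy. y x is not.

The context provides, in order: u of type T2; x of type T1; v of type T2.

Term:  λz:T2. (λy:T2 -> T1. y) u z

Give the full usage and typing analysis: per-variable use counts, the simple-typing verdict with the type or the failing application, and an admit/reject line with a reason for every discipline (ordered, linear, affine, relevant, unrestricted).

variable uses: u=1; x=0; v=0; z (bound)=1; y (bound)=1
use order (left to right): y, u, z
typing: ill-typed: an argument T2 mismatches the expected T2 -> T1
ordered ✗ (not simply typable)
linear ✗ (fails simple typing)
affine ✗ (a type mismatch blocks all five)
relevant ✗ (the type mismatch rejects it)
unrestricted ✗ (not simply typable)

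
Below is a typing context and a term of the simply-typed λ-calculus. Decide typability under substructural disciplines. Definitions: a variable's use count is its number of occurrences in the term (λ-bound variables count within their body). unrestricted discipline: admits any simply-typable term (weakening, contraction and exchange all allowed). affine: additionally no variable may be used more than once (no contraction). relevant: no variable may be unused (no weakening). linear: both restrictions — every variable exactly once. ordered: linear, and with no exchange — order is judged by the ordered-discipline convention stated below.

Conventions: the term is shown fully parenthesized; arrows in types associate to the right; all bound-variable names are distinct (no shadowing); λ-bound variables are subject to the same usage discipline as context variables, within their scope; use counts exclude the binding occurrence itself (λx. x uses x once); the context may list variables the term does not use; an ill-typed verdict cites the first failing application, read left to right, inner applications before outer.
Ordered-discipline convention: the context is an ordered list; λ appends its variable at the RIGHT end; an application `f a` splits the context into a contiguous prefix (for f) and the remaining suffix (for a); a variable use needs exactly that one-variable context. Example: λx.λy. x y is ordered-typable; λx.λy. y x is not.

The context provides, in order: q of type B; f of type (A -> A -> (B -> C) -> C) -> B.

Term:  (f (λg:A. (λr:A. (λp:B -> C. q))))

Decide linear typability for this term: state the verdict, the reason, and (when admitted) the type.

no — not simply typable
usage: q ×1; f ×1; g [bound] ×0; r [bound] ×0; p [bound] ×0
use order (left to right): f, q
typing: ill-typed: an argument A -> A -> (B -> C) -> B mismatches the expected A -> A -> (B -> C) -> C
across the five disciplines: ordered ✗, linear ✗, affine ✗, relevant ✗, unrestricted ✗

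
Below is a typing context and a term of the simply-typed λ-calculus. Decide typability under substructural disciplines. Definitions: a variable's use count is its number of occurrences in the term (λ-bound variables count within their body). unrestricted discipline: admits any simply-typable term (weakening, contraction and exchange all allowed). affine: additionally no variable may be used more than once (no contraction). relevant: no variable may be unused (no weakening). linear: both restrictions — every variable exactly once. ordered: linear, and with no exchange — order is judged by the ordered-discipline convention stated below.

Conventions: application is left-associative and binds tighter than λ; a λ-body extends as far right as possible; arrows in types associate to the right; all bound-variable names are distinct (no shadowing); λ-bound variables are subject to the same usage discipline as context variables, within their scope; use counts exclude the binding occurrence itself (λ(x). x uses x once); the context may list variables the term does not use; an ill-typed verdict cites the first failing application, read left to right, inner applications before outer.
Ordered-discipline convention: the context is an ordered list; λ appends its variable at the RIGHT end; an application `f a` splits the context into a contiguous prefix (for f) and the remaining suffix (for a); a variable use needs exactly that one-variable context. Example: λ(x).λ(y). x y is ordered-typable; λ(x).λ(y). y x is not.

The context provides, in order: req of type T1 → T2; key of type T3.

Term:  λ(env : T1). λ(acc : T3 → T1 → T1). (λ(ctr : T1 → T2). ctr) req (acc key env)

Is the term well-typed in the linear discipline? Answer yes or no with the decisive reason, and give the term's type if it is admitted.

yes — each of req, key, env, acc, ctr used exactly once; term : T1 → (T3 → T1 → T1) → T2
usage: req ×1; key ×1; env (bound) ×1; acc (bound) ×1; ctr (bound) ×1
left-to-right use order: ctr, req, acc, key, env
typing: the term checks, with type T1 → (T3 → T1 → T1) → T2
per-discipline verdicts: ordered ✗ · linear ✓ · affine ✓ · relevant ✓ · unrestricted ✓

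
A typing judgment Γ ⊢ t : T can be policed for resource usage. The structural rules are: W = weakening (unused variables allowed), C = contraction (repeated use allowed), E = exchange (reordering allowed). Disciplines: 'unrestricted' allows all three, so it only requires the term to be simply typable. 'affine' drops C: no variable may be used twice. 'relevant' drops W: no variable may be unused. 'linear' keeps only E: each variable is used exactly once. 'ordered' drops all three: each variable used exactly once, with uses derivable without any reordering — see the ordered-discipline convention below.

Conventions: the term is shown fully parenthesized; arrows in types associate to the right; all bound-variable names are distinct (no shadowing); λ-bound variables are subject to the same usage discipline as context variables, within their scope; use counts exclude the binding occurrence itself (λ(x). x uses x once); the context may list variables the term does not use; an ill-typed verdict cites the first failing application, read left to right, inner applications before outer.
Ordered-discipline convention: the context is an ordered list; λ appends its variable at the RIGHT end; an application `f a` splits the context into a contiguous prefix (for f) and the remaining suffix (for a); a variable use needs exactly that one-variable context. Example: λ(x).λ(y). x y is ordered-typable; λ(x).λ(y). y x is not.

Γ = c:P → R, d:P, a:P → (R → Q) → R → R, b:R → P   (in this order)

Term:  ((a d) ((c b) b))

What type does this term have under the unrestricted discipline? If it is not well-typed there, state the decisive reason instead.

not well-typed under unrestricted — a type mismatch blocks all five
counts: c ×1, d ×1, a ×1, b ×2
order of uses: a, d, c, b, b
typing: ill-typed: argument of type R → P where P is required
all disciplines: ordered ✗ | linear ✗ | affine ✗ | relevant ✗ | unrestricted ✗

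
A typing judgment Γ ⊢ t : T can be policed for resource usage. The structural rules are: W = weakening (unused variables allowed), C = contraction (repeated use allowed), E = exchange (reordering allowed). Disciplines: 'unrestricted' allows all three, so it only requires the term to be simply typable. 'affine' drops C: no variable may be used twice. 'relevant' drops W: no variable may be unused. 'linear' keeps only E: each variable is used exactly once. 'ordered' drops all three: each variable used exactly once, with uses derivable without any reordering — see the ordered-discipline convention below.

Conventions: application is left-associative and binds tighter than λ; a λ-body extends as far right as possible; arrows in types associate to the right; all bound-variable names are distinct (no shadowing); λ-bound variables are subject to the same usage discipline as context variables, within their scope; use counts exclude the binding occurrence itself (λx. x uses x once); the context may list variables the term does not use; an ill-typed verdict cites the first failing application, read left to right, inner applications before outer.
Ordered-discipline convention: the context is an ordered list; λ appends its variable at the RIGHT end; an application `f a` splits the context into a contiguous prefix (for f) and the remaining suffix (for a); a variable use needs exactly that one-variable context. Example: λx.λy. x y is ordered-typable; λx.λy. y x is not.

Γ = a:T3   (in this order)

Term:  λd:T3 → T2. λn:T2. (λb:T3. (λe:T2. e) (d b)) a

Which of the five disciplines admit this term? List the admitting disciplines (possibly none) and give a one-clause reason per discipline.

admitting disciplines: affine, unrestricted
counts: a: 1, d (bound): 1, n (bound): 0, b (bound): 1, e (bound): 1
left-to-right use order: e, d, b, a
typing: well-typed — term : (T3 → T2) → T2 → T2
ordered: ✗, unused: n — weakening required
linear: ✗, unused: n — weakening required
affine: ✓, at most one use each (a, d, n, b, e)
relevant: ✗, unused: n — weakening required
unrestricted: ✓, type-checks ((T3 → T2) → T2 → T2) and nothing is barred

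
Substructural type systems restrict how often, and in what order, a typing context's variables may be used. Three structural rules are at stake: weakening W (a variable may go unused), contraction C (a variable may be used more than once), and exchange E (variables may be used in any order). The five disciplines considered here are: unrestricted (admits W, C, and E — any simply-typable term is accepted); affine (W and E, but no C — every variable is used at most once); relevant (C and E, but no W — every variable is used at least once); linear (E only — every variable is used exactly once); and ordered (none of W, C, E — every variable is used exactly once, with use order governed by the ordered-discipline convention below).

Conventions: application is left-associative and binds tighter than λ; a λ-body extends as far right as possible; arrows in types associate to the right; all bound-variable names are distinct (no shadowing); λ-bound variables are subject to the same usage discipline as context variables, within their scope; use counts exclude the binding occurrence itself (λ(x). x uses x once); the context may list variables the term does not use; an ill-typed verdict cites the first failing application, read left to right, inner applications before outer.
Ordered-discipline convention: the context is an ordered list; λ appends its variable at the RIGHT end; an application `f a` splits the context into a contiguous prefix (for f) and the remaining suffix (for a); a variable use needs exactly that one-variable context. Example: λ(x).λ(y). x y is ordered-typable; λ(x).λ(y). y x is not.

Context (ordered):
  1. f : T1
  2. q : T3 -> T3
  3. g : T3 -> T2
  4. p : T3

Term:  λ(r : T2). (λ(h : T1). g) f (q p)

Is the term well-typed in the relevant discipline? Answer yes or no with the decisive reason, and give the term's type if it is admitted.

no — r, h left unused
variable uses: f=1; q=1; g=1; p=1; r [bound]=0; h [bound]=0
left-to-right use order: g, f, q, p
typing: ✓ — T2 -> T2
across the five disciplines: ordered ✗ | linear ✗ | affine ✓ | relevant ✗ | unrestricted ✓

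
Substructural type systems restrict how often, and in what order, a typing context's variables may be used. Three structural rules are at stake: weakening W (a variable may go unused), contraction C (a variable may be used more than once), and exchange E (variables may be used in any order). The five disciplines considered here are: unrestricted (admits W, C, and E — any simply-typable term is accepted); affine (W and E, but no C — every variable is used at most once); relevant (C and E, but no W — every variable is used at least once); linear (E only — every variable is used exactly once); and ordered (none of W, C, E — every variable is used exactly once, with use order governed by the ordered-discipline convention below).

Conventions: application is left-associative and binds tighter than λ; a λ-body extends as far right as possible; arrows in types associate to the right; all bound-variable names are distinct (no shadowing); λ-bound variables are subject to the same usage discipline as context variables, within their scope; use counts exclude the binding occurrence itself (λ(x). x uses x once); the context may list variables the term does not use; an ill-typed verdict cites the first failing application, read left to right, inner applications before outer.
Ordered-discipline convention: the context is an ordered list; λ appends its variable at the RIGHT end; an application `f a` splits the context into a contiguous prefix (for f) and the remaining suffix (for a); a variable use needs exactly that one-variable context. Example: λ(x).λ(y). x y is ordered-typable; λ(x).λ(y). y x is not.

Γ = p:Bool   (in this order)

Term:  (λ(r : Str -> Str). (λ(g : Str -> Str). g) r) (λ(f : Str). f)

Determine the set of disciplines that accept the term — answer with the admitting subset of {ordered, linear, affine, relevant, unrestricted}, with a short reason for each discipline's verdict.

admitted in: affine, unrestricted
counts: p ×0; r [bound] ×1; g [bound] ×1; f [bound] ×1
use order (left to right): g, r, f
typing: the term checks, with type Str -> Str
ordered: ✗, p left unused
linear: ✗, p left unused
affine: ✓, none of p, r, g, f used more than once
relevant: ✗, p left unused
unrestricted: ✓, simply typable at Str -> Str; W, C, E all held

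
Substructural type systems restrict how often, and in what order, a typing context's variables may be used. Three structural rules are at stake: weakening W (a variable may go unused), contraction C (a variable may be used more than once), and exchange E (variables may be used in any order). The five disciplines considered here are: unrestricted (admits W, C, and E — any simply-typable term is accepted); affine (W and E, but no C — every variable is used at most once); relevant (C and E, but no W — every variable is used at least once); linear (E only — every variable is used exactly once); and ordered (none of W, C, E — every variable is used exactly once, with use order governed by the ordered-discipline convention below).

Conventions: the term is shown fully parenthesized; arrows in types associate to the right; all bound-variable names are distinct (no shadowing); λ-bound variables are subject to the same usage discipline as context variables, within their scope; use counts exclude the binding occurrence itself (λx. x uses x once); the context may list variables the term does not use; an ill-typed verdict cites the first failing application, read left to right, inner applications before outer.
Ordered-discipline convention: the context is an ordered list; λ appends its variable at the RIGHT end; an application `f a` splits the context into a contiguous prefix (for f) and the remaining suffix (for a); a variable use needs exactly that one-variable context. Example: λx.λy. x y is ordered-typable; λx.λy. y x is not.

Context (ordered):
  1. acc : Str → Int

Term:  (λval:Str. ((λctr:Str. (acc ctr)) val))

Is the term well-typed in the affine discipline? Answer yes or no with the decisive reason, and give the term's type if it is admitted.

yes — none of acc, val, ctr used more than once; term : Str → Int
variable uses: acc ×1; val (bound) ×1; ctr (bound) ×1
left-to-right use order: acc, ctr, val
typing: the term checks, with type Str → Int
all disciplines: ordered ✓, linear ✓, affine ✓, relevant ✓, unrestricted ✓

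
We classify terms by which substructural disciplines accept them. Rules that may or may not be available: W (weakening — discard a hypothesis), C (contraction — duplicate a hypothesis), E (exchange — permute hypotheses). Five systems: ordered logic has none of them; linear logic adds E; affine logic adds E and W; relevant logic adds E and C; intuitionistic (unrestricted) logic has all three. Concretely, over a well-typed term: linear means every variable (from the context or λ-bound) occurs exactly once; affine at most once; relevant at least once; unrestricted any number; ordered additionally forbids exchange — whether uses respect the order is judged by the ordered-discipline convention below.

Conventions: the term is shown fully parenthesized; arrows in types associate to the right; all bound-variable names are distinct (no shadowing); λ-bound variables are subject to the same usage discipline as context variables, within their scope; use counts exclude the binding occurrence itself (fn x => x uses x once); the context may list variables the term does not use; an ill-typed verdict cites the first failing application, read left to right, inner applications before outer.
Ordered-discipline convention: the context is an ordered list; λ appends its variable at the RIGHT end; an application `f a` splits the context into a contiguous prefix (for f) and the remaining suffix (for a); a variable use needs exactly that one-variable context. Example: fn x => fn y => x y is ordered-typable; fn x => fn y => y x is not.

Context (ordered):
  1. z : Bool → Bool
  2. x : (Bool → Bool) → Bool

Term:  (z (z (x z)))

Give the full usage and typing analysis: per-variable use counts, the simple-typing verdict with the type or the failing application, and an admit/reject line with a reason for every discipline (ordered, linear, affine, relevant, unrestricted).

counts: z: 3×, x: 1×
order of uses: z, z, x, z
typing: well-typed — term : Bool
ordered: ✗, repeated use of z ×3
linear: ✗, repeated use of z ×3
affine: ✗, repeated use of z ×3
relevant: ✓, every one of z, x appears
unrestricted: ✓, well-typed at Bool; no restrictions here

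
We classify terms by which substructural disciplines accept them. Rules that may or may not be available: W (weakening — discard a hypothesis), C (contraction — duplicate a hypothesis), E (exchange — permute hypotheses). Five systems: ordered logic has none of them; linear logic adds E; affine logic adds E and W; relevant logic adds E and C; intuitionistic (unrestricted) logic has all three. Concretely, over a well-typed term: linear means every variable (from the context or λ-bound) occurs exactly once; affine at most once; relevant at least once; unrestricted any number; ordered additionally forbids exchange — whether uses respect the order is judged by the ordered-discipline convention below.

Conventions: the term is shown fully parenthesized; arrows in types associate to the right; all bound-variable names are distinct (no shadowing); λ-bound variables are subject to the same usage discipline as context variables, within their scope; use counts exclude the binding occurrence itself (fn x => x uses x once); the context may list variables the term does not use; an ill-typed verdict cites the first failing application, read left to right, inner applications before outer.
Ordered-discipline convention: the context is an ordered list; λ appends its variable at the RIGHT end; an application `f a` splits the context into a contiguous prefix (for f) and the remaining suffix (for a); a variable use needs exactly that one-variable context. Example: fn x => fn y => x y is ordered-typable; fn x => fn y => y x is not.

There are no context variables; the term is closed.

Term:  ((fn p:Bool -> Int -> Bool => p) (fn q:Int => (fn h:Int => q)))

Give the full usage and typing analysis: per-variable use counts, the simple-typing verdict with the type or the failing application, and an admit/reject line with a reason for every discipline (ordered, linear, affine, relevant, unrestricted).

variable uses: p [bound]=1, q [bound]=1, h [bound]=0
left-to-right use order: p, q
typing: ill-typed: argument of type Int -> Int -> Int where Bool -> Int -> Bool is required
ordered ✗ (not simply typable)
linear ✗ (fails simple typing)
affine ✗ (a type mismatch blocks all five)
relevant ✗ (the type mismatch rejects it)
unrestricted ✗ (not simply typable)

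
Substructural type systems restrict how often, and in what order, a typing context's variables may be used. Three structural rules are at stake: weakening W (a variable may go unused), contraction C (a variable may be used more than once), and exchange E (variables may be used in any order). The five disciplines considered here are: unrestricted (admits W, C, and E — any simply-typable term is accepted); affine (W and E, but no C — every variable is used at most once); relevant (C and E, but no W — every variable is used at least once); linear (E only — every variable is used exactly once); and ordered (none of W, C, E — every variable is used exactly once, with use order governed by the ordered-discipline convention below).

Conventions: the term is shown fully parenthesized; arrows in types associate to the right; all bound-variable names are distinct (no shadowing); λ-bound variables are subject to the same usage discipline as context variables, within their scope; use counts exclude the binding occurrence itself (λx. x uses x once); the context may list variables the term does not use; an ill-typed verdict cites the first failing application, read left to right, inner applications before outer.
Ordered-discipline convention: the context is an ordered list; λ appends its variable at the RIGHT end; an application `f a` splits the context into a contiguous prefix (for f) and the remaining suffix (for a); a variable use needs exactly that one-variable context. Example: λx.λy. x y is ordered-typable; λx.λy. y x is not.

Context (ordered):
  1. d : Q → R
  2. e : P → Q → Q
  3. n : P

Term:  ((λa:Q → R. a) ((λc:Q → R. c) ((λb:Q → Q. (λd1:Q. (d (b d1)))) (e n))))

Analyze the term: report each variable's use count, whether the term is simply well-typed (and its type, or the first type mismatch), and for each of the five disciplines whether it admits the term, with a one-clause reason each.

variable uses: d: 1; e: 1; n: 1; a (λ-bound): 1; c (λ-bound): 1; b (λ-bound): 1; d1 (λ-bound): 1
use order (left to right): a, c, d, b, d1, e, n
typing: ✓ — Q → R
ordered ✓ (d, e, n, a, c, b, d1: once each, no exchange needed)
linear ✓ (each of d, e, n, a, c, b, d1 used exactly once)
affine ✓ (d, e, n, a, c, b, d1: no repeats, contraction unneeded)
relevant ✓ (none of d, e, n, a, c, b, d1 goes unused)
unrestricted ✓ (type-checks (Q → R) and nothing is barred)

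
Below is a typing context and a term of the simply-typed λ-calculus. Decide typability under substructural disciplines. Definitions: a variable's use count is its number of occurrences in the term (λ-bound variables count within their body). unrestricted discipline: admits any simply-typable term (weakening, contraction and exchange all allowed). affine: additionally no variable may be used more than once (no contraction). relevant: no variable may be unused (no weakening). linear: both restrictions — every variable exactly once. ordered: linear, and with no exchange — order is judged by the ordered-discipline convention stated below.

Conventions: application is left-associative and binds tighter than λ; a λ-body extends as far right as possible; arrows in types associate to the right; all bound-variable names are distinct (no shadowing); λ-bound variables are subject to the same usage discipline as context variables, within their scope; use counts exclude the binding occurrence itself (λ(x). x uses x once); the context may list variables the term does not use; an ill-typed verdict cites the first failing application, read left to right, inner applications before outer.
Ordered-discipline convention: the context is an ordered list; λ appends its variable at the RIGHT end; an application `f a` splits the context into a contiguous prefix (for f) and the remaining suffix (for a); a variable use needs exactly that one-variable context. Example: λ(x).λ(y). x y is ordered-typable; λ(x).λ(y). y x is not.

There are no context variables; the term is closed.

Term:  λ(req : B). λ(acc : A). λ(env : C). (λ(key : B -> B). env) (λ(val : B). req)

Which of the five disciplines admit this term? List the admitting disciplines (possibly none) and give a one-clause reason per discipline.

accepted by: affine, unrestricted
variable uses: req [bound] ×1; acc [bound] ×0; env [bound] ×1; key [bound] ×0; val [bound] ×0
order of uses: env, req
typing: well-typed at B -> A -> C -> C
ordered ✗ (unused: acc, key, val — weakening required)
linear ✗ (unused: acc, key, val — weakening required)
affine ✓ (req, acc, env, key, val: no repeats, contraction unneeded)
relevant ✗ (unused: acc, key, val — weakening required)
unrestricted ✓ (well-typed at B -> A -> C -> C; no restrictions here)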